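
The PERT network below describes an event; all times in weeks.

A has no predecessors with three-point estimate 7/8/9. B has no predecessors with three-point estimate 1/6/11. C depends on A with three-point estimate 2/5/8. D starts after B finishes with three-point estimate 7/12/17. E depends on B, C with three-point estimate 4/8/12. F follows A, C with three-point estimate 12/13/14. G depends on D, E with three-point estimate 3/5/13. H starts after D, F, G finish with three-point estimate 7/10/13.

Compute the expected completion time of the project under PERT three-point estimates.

te_A = (7 + 4·8 + 9)/6 = 48/6 = 8
te_B = (1 + 4·6 + 11)/6 = 36/6 = 6
te_C = (2 + 4·5 + 8)/6 = 30/6 = 5
te_D = (7 + 4·12 + 17)/6 = 72/6 = 12
te_E = (4 + 4·8 + 12)/6 = 48/6 = 8
te_F = (12 + 4·13 + 14)/6 = 78/6 = 13
te_G = (3 + 4·5 + 13)/6 = 36/6 = 6
te_H = (7 + 4·10 + 13)/6 = 60/6 = 10

Forward pass:
ES_A = 0; EF_A = 8
ES_B = 0; EF_B = 6
ES_C = 8; EF_C = 8+5 = 13
ES_D = 6; EF_D = 6+12 = 18
ES_E = max(EF_B=6, EF_C=13) = 13; EF_E = 13+8 = 21
ES_F = max(EF_A=8, EF_C=13) = 13; EF_F = 13+13 = 26
ES_G = max(EF_D=18, EF_E=21) = 21; EF_G = 21+6 = 27
ES_H = max(EF_D=18, EF_F=26, EF_G=27) = 27; EF_H = 27+10 = 37
Expected project duration μ = 37 weeks. Critical path: A → C → E → G → H.

37 weeks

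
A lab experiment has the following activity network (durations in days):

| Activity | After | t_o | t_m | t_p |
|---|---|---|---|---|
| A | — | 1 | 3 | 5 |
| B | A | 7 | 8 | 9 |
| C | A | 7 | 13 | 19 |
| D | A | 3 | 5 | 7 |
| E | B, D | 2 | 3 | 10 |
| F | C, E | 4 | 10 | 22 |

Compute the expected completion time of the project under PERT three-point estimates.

te_A = (1 + 4·3 + 5)/6 = 18/6 = 3
te_B = (7 + 4·8 + 9)/6 = 48/6 = 8
te_C = (7 + 4·13 + 19)/6 = 78/6 = 13
te_D = (3 + 4·5 + 7)/6 = 30/6 = 5
te_E = (2 + 4·3 + 10)/6 = 24/6 = 4
te_F = (4 + 4·10 + 22)/6 = 66/6 = 11

Forward pass:
ES_A = 0; EF_A = 3
ES_B = 3; EF_B = 3+8 = 11
ES_C = 3; EF_C = 3+13 = 16
ES_D = 3; EF_D = 3+5 = 8
ES_E = max(EF_B=11, EF_D=8) = 11; EF_E = 11+4 = 15
ES_F = max(EF_C=16, EF_E=15) = 16; EF_F = 16+11 = 27
Expected project duration μ = 27 days. Critical path: A → C → F.

27 days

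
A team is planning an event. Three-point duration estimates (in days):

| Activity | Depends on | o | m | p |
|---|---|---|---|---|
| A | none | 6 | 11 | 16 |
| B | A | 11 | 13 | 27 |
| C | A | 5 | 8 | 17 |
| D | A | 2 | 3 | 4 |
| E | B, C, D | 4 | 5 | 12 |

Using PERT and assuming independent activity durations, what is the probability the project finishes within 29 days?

te_A = (6 + 4·11 + 16)/6 = 66/6 = 11; σ²_A = ((16−6)/6)² = 2.778
te_B = (11 + 4·13 + 27)/6 = 90/6 = 15; σ²_B = ((27−11)/6)² = 7.111
te_C = (5 + 4·8 + 17)/6 = 54/6 = 9; σ²_C = ((17−5)/6)² = 4.000
te_D = (2 + 4·3 + 4)/6 = 18/6 = 3; σ²_D = ((4−2)/6)² = 0.111
te_E = (4 + 4·5 + 12)/6 = 36/6 = 6; σ²_E = ((12−4)/6)² = 1.778

Forward pass:
ES_A = 0; EF_A = 11
ES_B = 11; EF_B = 11+15 = 26
ES_C = 11; EF_C = 11+9 = 20
ES_D = 11; EF_D = 11+3 = 14
ES_E = max(EF_B=26, EF_C=20, EF_D=14) = 26; EF_E = 26+6 = 32
Expected project duration μ = 32 days. Critical path: A → B → E.

Variance along critical path = 2.778 + 7.111 + 1.778 = 11.667; σ = √11.667 = 3.416 days.
Z = (29 − 32) / 3.416 = -0.878
P(T ≤ 29) = Φ(-0.878) ≈ 0.190

0.190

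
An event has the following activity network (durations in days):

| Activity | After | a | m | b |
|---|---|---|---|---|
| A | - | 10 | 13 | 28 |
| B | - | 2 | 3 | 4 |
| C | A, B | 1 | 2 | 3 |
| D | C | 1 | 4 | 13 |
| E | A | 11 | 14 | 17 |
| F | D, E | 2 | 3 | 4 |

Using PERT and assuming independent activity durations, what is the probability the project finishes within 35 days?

te_A = (10 + 4·13 + 28)/6 = 90/6 = 15; σ²_A = ((28−10)/6)² = 9.000
te_B = (2 + 4·3 + 4)/6 = 18/6 = 3; σ²_B = ((4−2)/6)² = 0.111
te_C = (1 + 4·2 + 3)/6 = 12/6 = 2; σ²_C = ((3−1)/6)² = 0.111
te_D = (1 + 4·4 + 13)/6 = 30/6 = 5; σ²_D = ((13−1)/6)² = 4.000
te_E = (11 + 4·14 + 17)/6 = 84/6 = 14; σ²_E = ((17−11)/6)² = 1.000
te_F = (2 + 4·3 + 4)/6 = 18/6 = 3; σ²_F = ((4−2)/6)² = 0.111

Forward pass:
ES_A = 0; EF_A = 15
ES_B = 0; EF_B = 3
ES_C = max(EF_A=15, EF_B=3) = 15; EF_C = 15+2 = 17
ES_D = 17; EF_D = 17+5 = 22
ES_E = 15; EF_E = 15+14 = 29
ES_F = max(EF_D=22, EF_E=29) = 29; EF_F = 29+3 = 32
Expected project duration μ = 32 days. Critical path: A → E → F.

Variance along critical path = 9.000 + 1.000 + 0.111 = 10.111; σ = √10.111 = 3.180 days.
Z = (35 − 32) / 3.180 = 0.943
P(T ≤ 35) = Φ(0.943) ≈ 0.827

0.827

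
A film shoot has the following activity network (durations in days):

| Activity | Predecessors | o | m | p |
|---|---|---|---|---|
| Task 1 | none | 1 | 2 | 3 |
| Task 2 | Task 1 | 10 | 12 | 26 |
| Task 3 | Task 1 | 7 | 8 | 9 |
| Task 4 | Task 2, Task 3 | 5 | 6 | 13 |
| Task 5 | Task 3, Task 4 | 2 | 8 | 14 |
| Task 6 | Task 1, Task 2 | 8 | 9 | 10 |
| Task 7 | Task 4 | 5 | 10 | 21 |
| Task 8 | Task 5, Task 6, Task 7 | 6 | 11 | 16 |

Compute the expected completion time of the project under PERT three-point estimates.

te_Task 1 = (1 + 4·2 + 3)/6 = 12/6 = 2
te_Task 2 = (10 + 4·12 + 26)/6 = 84/6 = 14
te_Task 3 = (7 + 4·8 + 9)/6 = 48/6 = 8
te_Task 4 = (5 + 4·6 + 13)/6 = 42/6 = 7
te_Task 5 = (2 + 4·8 + 14)/6 = 48/6 = 8
te_Task 6 = (8 + 4·9 + 10)/6 = 54/6 = 9
te_Task 7 = (5 + 4·10 + 21)/6 = 66/6 = 11
te_Task 8 = (6 + 4·11 + 16)/6 = 66/6 = 11

Forward pass:
ES_Task 1 = 0; EF_Task 1 = 2
ES_Task 2 = 2; EF_Task 2 = 2+14 = 16
ES_Task 3 = 2; EF_Task 3 = 2+8 = 10
ES_Task 4 = max(EF_Task 2=16, EF_Task 3=10) = 16; EF_Task 4 = 16+7 = 23
ES_Task 5 = max(EF_Task 3=10, EF_Task 4=23) = 23; EF_Task 5 = 23+8 = 31
ES_Task 6 = max(EF_Task 1=2, EF_Task 2=16) = 16; EF_Task 6 = 16+9 = 25
ES_Task 7 = 23; EF_Task 7 = 23+11 = 34
ES_Task 8 = max(EF_Task 5=31, EF_Task 6=25, EF_Task 7=34) = 34; EF_Task 8 = 34+11 = 45
Expected project duration μ = 45 days. Critical path: Task 1 → Task 2 → Task 4 → Task 7 → Task 8.

45 days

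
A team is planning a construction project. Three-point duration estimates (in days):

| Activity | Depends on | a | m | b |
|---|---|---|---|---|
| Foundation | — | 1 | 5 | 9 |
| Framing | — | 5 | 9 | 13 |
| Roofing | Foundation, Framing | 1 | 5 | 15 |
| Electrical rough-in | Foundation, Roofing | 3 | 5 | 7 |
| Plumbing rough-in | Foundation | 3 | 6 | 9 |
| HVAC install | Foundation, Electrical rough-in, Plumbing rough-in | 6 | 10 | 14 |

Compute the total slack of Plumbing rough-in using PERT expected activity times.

9 days

te_Foundation = (1 + 4·5 + 9)/6 = 30/6 = 5
te_Framing = (5 + 4·9 + 13)/6 = 54/6 = 9
te_Roofing = (1 + 4·5 + 15)/6 = 36/6 = 6
te_Electrical rough-in = (3 + 4·5 + 7)/6 = 30/6 = 5
te_Plumbing rough-in = (3 + 4·6 + 9)/6 = 36/6 = 6
te_HVAC install = (6 + 4·10 + 14)/6 = 60/6 = 10

Forward pass:
ES_Foundation = 0; EF_Foundation = 5
ES_Framing = 0; EF_Framing = 9
ES_Roofing = max(EF_Foundation=5, EF_Framing=9) = 9; EF_Roofing = 9+6 = 15
ES_Electrical rough-in = max(EF_Foundation=5, EF_Roofing=15) = 15; EF_Electrical rough-in = 15+5 = 20
ES_Plumbing rough-in = 5; EF_Plumbing rough-in = 5+6 = 11
ES_HVAC install = max(EF_Foundation=5, EF_Electrical rough-in=20, EF_Plumbing rough-in=11) = 20; EF_HVAC install = 20+10 = 30
Expected project duration μ = 30 days. Critical path: Framing → Roofing → Electrical rough-in → HVAC install.

Backward pass:
LF_HVAC install = 30; LS_HVAC install = 30−10 = 20
LF_Plumbing rough-in = LS_HVAC install = 20; LS_Plumbing rough-in = 20−6 = 14
LF_Electrical rough-in = LS_HVAC install = 20; LS_Electrical rough-in = 20−5 = 15
LF_Roofing = LS_Electrical rough-in = 15; LS_Roofing = 15−6 = 9
LF_Framing = LS_Roofing = 9; LS_Framing = 9−9 = 0
LF_Foundation = min(LS_Roofing=9, LS_Electrical rough-in=15, LS_Plumbing rough-in=14, LS_HVAC install=20) = 9; LS_Foundation = 9−5 = 4
Slack_Plumbing rough-in = LS_Plumbing rough-in − ES_Plumbing rough-in = 14 − 5 = 9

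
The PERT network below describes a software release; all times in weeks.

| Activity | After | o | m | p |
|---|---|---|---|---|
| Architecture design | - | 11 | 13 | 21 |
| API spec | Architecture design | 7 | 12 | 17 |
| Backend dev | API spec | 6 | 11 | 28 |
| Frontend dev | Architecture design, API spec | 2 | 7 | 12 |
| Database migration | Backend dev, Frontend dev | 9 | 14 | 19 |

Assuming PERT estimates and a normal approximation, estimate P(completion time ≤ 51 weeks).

0.334

te_Architecture design = (11 + 4·13 + 21)/6 = 84/6 = 14; σ²_Architecture design = ((21−11)/6)² = 2.778
te_API spec = (7 + 4·12 + 17)/6 = 72/6 = 12; σ²_API spec = ((17−7)/6)² = 2.778
te_Backend dev = (6 + 4·11 + 28)/6 = 78/6 = 13; σ²_Backend dev = ((28−6)/6)² = 13.444
te_Frontend dev = (2 + 4·7 + 12)/6 = 42/6 = 7; σ²_Frontend dev = ((12−2)/6)² = 2.778
te_Database migration = (9 + 4·14 + 19)/6 = 84/6 = 14; σ²_Database migration = ((19−9)/6)² = 2.778

Forward pass:
ES_Architecture design = 0; EF_Architecture design = 14
ES_API spec = 14; EF_API spec = 14+12 = 26
ES_Backend dev = 26; EF_Backend dev = 26+13 = 39
ES_Frontend dev = max(EF_Architecture design=14, EF_API spec=26) = 26; EF_Frontend dev = 26+7 = 33
ES_Database migration = max(EF_Backend dev=39, EF_Frontend dev=33) = 39; EF_Database migration = 39+14 = 53
Expected project duration μ = 53 weeks. Critical path: Architecture design → API spec → Backend dev → Database migration.

Variance along critical path = 2.778 + 2.778 + 13.444 + 2.778 = 21.778; σ = √21.778 = 4.667 weeks.
Z = (51 − 53) / 4.667 = -0.429
P(T ≤ 51) = Φ(-0.429) ≈ 0.334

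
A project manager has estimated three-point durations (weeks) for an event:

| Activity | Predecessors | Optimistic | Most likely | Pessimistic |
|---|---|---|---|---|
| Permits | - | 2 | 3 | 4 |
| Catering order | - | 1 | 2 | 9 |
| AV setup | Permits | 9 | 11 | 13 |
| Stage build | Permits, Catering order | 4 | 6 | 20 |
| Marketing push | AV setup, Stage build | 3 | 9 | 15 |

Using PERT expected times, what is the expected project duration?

23 weeks

te_Permits = (2 + 4·3 + 4)/6 = 18/6 = 3
te_Catering order = (1 + 4·2 + 9)/6 = 18/6 = 3
te_AV setup = (9 + 4·11 + 13)/6 = 66/6 = 11
te_Stage build = (4 + 4·6 + 20)/6 = 48/6 = 8
te_Marketing push = (3 + 4·9 + 15)/6 = 54/6 = 9

Forward pass:
ES_Permits = 0; EF_Permits = 3
ES_Catering order = 0; EF_Catering order = 3
ES_AV setup = 3; EF_AV setup = 3+11 = 14
ES_Stage build = max(EF_Permits=3, EF_Catering order=3) = 3; EF_Stage build = 3+8 = 11
ES_Marketing push = max(EF_AV setup=14, EF_Stage build=11) = 14; EF_Marketing push = 14+9 = 23
Expected project duration μ = 23 weeks. Critical path: Permits → AV setup → Marketing push.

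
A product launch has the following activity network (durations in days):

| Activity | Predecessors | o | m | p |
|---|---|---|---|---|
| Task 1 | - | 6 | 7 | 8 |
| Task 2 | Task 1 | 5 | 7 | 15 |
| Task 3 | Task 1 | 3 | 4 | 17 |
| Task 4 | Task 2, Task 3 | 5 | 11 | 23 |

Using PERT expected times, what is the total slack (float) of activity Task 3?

te_Task 1 = (6 + 4·7 + 8)/6 = 42/6 = 7
te_Task 2 = (5 + 4·7 + 15)/6 = 48/6 = 8
te_Task 3 = (3 + 4·4 + 17)/6 = 36/6 = 6
te_Task 4 = (5 + 4·11 + 23)/6 = 72/6 = 12

Forward pass:
ES_Task 1 = 0; EF_Task 1 = 7
ES_Task 2 = 7; EF_Task 2 = 7+8 = 15
ES_Task 3 = 7; EF_Task 3 = 7+6 = 13
ES_Task 4 = max(EF_Task 2=15, EF_Task 3=13) = 15; EF_Task 4 = 15+12 = 27
Expected project duration μ = 27 days. Critical path: Task 1 → Task 2 → Task 4.

Backward pass:
LF_Task 4 = 27; LS_Task 4 = 27−12 = 15
LF_Task 3 = LS_Task 4 = 15; LS_Task 3 = 15−6 = 9
LF_Task 2 = LS_Task 4 = 15; LS_Task 2 = 15−8 = 7
LF_Task 1 = min(LS_Task 2=7, LS_Task 3=9) = 7; LS_Task 1 = 7−7 = 0
Slack_Task 3 = LS_Task 3 − ES_Task 3 = 9 − 7 = 2

2 days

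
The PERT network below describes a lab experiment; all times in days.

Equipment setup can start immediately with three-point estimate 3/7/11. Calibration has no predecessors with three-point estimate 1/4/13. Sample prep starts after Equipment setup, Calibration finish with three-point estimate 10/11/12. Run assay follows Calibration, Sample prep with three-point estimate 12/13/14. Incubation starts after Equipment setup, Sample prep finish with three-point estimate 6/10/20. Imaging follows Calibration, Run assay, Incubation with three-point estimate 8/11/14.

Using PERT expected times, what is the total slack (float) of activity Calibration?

te_Equipment setup = (3 + 4·7 + 11)/6 = 42/6 = 7
te_Calibration = (1 + 4·4 + 13)/6 = 30/6 = 5
te_Sample prep = (10 + 4·11 + 12)/6 = 66/6 = 11
te_Run assay = (12 + 4·13 + 14)/6 = 78/6 = 13
te_Incubation = (6 + 4·10 + 20)/6 = 66/6 = 11
te_Imaging = (8 + 4·11 + 14)/6 = 66/6 = 11

Forward pass:
ES_Equipment setup = 0; EF_Equipment setup = 7
ES_Calibration = 0; EF_Calibration = 5
ES_Sample prep = max(EF_Equipment setup=7, EF_Calibration=5) = 7; EF_Sample prep = 7+11 = 18
ES_Run assay = max(EF_Calibration=5, EF_Sample prep=18) = 18; EF_Run assay = 18+13 = 31
ES_Incubation = max(EF_Equipment setup=7, EF_Sample prep=18) = 18; EF_Incubation = 18+11 = 29
ES_Imaging = max(EF_Calibration=5, EF_Run assay=31, EF_Incubation=29) = 31; EF_Imaging = 31+11 = 42
Expected project duration μ = 42 days. Critical path: Equipment setup → Sample prep → Run assay → Imaging.

Backward pass:
LF_Imaging = 42; LS_Imaging = 42−11 = 31
LF_Incubation = LS_Imaging = 31; LS_Incubation = 31−11 = 20
LF_Run assay = LS_Imaging = 31; LS_Run assay = 31−13 = 18
LF_Sample prep = min(LS_Run assay=18, LS_Incubation=20) = 18; LS_Sample prep = 18−11 = 7
LF_Calibration = min(LS_Sample prep=7, LS_Run assay=18, LS_Imaging=31) = 7; LS_Calibration = 7−5 = 2
LF_Equipment setup = min(LS_Sample prep=7, LS_Incubation=20) = 7; LS_Equipment setup = 7−7 = 0
Slack_Calibration = LS_Calibration − ES_Calibration = 2 − 0 = 2

2 days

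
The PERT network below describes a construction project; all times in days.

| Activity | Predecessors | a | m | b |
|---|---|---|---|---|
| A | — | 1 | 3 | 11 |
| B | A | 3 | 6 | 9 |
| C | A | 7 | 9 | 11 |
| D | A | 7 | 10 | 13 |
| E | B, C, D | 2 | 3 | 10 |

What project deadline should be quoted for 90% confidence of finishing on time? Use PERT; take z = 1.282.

21.0 days

te_A = (1 + 4·3 + 11)/6 = 24/6 = 4; σ²_A = ((11−1)/6)² = 2.778
te_B = (3 + 4·6 + 9)/6 = 36/6 = 6; σ²_B = ((9−3)/6)² = 1.000
te_C = (7 + 4·9 + 11)/6 = 54/6 = 9; σ²_C = ((11−7)/6)² = 0.444
te_D = (7 + 4·10 + 13)/6 = 60/6 = 10; σ²_D = ((13−7)/6)² = 1.000
te_E = (2 + 4·3 + 10)/6 = 24/6 = 4; σ²_E = ((10−2)/6)² = 1.778

Forward pass:
ES_A = 0; EF_A = 4
ES_B = 4; EF_B = 4+6 = 10
ES_C = 4; EF_C = 4+9 = 13
ES_D = 4; EF_D = 4+10 = 14
ES_E = max(EF_B=10, EF_C=13, EF_D=14) = 14; EF_E = 14+4 = 18
Expected project duration μ = 18 days. Critical path: A → D → E.

Variance along critical path = 2.778 + 1.000 + 1.778 = 5.556; σ = 2.357 days.
D = μ + z·σ = 18 + 1.282·2.357 = 21.0 days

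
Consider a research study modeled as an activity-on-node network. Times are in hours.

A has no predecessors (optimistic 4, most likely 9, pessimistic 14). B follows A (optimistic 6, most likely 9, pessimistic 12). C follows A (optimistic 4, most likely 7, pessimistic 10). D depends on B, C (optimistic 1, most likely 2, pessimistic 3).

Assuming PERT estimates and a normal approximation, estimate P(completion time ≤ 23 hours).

0.936

te_A = (4 + 4·9 + 14)/6 = 54/6 = 9; σ²_A = ((14−4)/6)² = 2.778
te_B = (6 + 4·9 + 12)/6 = 54/6 = 9; σ²_B = ((12−6)/6)² = 1.000
te_C = (4 + 4·7 + 10)/6 = 42/6 = 7; σ²_C = ((10−4)/6)² = 1.000
te_D = (1 + 4·2 + 3)/6 = 12/6 = 2; σ²_D = ((3−1)/6)² = 0.111

Forward pass:
ES_A = 0; EF_A = 9
ES_B = 9; EF_B = 9+9 = 18
ES_C = 9; EF_C = 9+7 = 16
ES_D = max(EF_B=18, EF_C=16) = 18; EF_D = 18+2 = 20
Expected project duration μ = 20 hours. Critical path: A → B → D.

Variance along critical path = 2.778 + 1.000 + 0.111 = 3.889; σ = √3.889 = 1.972 hours.
Z = (23 − 20) / 1.972 = 1.521
P(T ≤ 23) = Φ(1.521) ≈ 0.936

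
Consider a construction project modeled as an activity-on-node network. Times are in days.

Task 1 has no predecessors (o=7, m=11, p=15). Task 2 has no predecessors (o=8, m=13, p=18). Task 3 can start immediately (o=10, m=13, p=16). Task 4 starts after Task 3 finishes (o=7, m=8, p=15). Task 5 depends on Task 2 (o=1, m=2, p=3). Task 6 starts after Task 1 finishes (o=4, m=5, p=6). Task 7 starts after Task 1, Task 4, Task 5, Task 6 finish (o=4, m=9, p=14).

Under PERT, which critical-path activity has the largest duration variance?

Task 7

te_Task 1 = (7 + 4·11 + 15)/6 = 66/6 = 11; σ²_Task 1 = ((15−7)/6)² = 1.778
te_Task 2 = (8 + 4·13 + 18)/6 = 78/6 = 13; σ²_Task 2 = ((18−8)/6)² = 2.778
te_Task 3 = (10 + 4·13 + 16)/6 = 78/6 = 13; σ²_Task 3 = ((16−10)/6)² = 1.000
te_Task 4 = (7 + 4·8 + 15)/6 = 54/6 = 9; σ²_Task 4 = ((15−7)/6)² = 1.778
te_Task 5 = (1 + 4·2 + 3)/6 = 12/6 = 2; σ²_Task 5 = ((3−1)/6)² = 0.111
te_Task 6 = (4 + 4·5 + 6)/6 = 30/6 = 5; σ²_Task 6 = ((6−4)/6)² = 0.111
te_Task 7 = (4 + 4·9 + 14)/6 = 54/6 = 9; σ²_Task 7 = ((14−4)/6)² = 2.778

Forward pass:
ES_Task 1 = 0; EF_Task 1 = 11
ES_Task 2 = 0; EF_Task 2 = 13
ES_Task 3 = 0; EF_Task 3 = 13
ES_Task 4 = 13; EF_Task 4 = 13+9 = 22
ES_Task 5 = 13; EF_Task 5 = 13+2 = 15
ES_Task 6 = 11; EF_Task 6 = 11+5 = 16
ES_Task 7 = max(EF_Task 1=11, EF_Task 4=22, EF_Task 5=15, EF_Task 6=16) = 22; EF_Task 7 = 22+9 = 31
Expected project duration μ = 31 days. Critical path: Task 3 → Task 4 → Task 7.

Variances on critical path: σ²_Task 3=1.000, σ²_Task 4=1.778, σ²_Task 7=2.778.
Largest is σ²_Task 7 = 2.778.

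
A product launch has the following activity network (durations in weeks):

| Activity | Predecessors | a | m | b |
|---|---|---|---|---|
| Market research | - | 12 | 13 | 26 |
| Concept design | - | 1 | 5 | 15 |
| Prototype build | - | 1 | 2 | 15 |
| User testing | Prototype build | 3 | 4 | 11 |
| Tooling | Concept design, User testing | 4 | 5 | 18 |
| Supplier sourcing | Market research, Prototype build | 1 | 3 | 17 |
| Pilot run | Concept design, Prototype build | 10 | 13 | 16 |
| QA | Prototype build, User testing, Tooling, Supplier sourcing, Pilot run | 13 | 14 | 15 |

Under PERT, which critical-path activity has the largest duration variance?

te_Market research = (12 + 4·13 + 26)/6 = 90/6 = 15; σ²_Market research = ((26−12)/6)² = 5.444
te_Concept design = (1 + 4·5 + 15)/6 = 36/6 = 6; σ²_Concept design = ((15−1)/6)² = 5.444
te_Prototype build = (1 + 4·2 + 15)/6 = 24/6 = 4; σ²_Prototype build = ((15−1)/6)² = 5.444
te_User testing = (3 + 4·4 + 11)/6 = 30/6 = 5; σ²_User testing = ((11−3)/6)² = 1.778
te_Tooling = (4 + 4·5 + 18)/6 = 42/6 = 7; σ²_Tooling = ((18−4)/6)² = 5.444
te_Supplier sourcing = (1 + 4·3 + 17)/6 = 30/6 = 5; σ²_Supplier sourcing = ((17−1)/6)² = 7.111
te_Pilot run = (10 + 4·13 + 16)/6 = 78/6 = 13; σ²_Pilot run = ((16−10)/6)² = 1.000
te_QA = (13 + 4·14 + 15)/6 = 84/6 = 14; σ²_QA = ((15−13)/6)² = 0.111

Forward pass:
ES_Market research = 0; EF_Market research = 15
ES_Concept design = 0; EF_Concept design = 6
ES_Prototype build = 0; EF_Prototype build = 4
ES_User testing = 4; EF_User testing = 4+5 = 9
ES_Tooling = max(EF_Concept design=6, EF_User testing=9) = 9; EF_Tooling = 9+7 = 16
ES_Supplier sourcing = max(EF_Market research=15, EF_Prototype build=4) = 15; EF_Supplier sourcing = 15+5 = 20
ES_Pilot run = max(EF_Concept design=6, EF_Prototype build=4) = 6; EF_Pilot run = 6+13 = 19
ES_QA = max(EF_Prototype build=4, EF_User testing=9, EF_Tooling=16, EF_Supplier sourcing=20, EF_Pilot run=19) = 20; EF_QA = 20+14 = 34
Expected project duration μ = 34 weeks. Critical path: Market research → Supplier sourcing → QA.

Variances on critical path: σ²_Market research=5.444, σ²_Supplier sourcing=7.111, σ²_QA=0.111.
Largest is σ²_Supplier sourcing = 7.111.

Supplier sourcing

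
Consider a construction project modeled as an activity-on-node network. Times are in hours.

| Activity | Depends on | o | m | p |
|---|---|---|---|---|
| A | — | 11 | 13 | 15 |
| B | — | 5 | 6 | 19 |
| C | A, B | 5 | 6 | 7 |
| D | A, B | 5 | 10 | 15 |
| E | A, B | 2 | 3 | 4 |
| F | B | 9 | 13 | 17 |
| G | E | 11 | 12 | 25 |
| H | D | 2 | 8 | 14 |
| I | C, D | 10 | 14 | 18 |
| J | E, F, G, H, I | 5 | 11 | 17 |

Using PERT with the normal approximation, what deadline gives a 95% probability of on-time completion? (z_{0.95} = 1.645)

te_A = (11 + 4·13 + 15)/6 = 78/6 = 13; σ²_A = ((15−11)/6)² = 0.444
te_B = (5 + 4·6 + 19)/6 = 48/6 = 8; σ²_B = ((19−5)/6)² = 5.444
te_C = (5 + 4·6 + 7)/6 = 36/6 = 6; σ²_C = ((7−5)/6)² = 0.111
te_D = (5 + 4·10 + 15)/6 = 60/6 = 10; σ²_D = ((15−5)/6)² = 2.778
te_E = (2 + 4·3 + 4)/6 = 18/6 = 3; σ²_E = ((4−2)/6)² = 0.111
te_F = (9 + 4·13 + 17)/6 = 78/6 = 13; σ²_F = ((17−9)/6)² = 1.778
te_G = (11 + 4·12 + 25)/6 = 84/6 = 14; σ²_G = ((25−11)/6)² = 5.444
te_H = (2 + 4·8 + 14)/6 = 48/6 = 8; σ²_H = ((14−2)/6)² = 4.000
te_I = (10 + 4·14 + 18)/6 = 84/6 = 14; σ²_I = ((18−10)/6)² = 1.778
te_J = (5 + 4·11 + 17)/6 = 66/6 = 11; σ²_J = ((17−5)/6)² = 4.000

Forward pass:
ES_A = 0; EF_A = 13
ES_B = 0; EF_B = 8
ES_C = max(EF_A=13, EF_B=8) = 13; EF_C = 13+6 = 19
ES_D = max(EF_A=13, EF_B=8) = 13; EF_D = 13+10 = 23
ES_E = max(EF_A=13, EF_B=8) = 13; EF_E = 13+3 = 16
ES_F = 8; EF_F = 8+13 = 21
ES_G = 16; EF_G = 16+14 = 30
ES_H = 23; EF_H = 23+8 = 31
ES_I = max(EF_C=19, EF_D=23) = 23; EF_I = 23+14 = 37
ES_J = max(EF_E=16, EF_F=21, EF_G=30, EF_H=31, EF_I=37) = 37; EF_J = 37+11 = 48
Expected project duration μ = 48 hours. Critical path: A → D → I → J.

Variance along critical path = 0.444 + 2.778 + 1.778 + 4.000 = 9.000; σ = 3.000 hours.
D = μ + z·σ = 48 + 1.645·3.000 = 52.9 hours

52.9 hours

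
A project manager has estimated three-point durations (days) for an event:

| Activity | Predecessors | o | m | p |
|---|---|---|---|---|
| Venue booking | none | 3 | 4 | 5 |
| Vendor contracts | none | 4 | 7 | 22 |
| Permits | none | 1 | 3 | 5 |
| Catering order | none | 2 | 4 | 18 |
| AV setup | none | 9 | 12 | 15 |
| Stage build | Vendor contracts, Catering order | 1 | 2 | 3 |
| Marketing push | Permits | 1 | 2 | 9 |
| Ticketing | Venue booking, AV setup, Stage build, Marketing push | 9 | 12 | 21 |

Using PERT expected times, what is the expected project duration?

25 days

te_Venue booking = (3 + 4·4 + 5)/6 = 24/6 = 4
te_Vendor contracts = (4 + 4·7 + 22)/6 = 54/6 = 9
te_Permits = (1 + 4·3 + 5)/6 = 18/6 = 3
te_Catering order = (2 + 4·4 + 18)/6 = 36/6 = 6
te_AV setup = (9 + 4·12 + 15)/6 = 72/6 = 12
te_Stage build = (1 + 4·2 + 3)/6 = 12/6 = 2
te_Marketing push = (1 + 4·2 + 9)/6 = 18/6 = 3
te_Ticketing = (9 + 4·12 + 21)/6 = 78/6 = 13

Forward pass:
ES_Venue booking = 0; EF_Venue booking = 4
ES_Vendor contracts = 0; EF_Vendor contracts = 9
ES_Permits = 0; EF_Permits = 3
ES_Catering order = 0; EF_Catering order = 6
ES_AV setup = 0; EF_AV setup = 12
ES_Stage build = max(EF_Vendor contracts=9, EF_Catering order=6) = 9; EF_Stage build = 9+2 = 11
ES_Marketing push = 3; EF_Marketing push = 3+3 = 6
ES_Ticketing = max(EF_Venue booking=4, EF_AV setup=12, EF_Stage build=11, EF_Marketing push=6) = 12; EF_Ticketing = 12+13 = 25
Expected project duration μ = 25 days. Critical path: AV setup → Ticketing.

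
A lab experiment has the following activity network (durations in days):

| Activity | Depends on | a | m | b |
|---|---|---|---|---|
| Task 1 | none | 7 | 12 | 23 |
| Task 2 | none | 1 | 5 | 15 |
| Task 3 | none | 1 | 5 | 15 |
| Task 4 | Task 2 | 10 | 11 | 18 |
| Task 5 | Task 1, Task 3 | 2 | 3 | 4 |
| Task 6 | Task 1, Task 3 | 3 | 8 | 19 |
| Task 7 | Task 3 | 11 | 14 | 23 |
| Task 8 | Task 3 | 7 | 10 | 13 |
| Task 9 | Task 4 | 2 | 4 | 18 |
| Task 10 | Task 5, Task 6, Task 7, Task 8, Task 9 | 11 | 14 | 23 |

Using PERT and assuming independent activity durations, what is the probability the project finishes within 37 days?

te_Task 1 = (7 + 4·12 + 23)/6 = 78/6 = 13; σ²_Task 1 = ((23−7)/6)² = 7.111
te_Task 2 = (1 + 4·5 + 15)/6 = 36/6 = 6; σ²_Task 2 = ((15−1)/6)² = 5.444
te_Task 3 = (1 + 4·5 + 15)/6 = 36/6 = 6; σ²_Task 3 = ((15−1)/6)² = 5.444
te_Task 4 = (10 + 4·11 + 18)/6 = 72/6 = 12; σ²_Task 4 = ((18−10)/6)² = 1.778
te_Task 5 = (2 + 4·3 + 4)/6 = 18/6 = 3; σ²_Task 5 = ((4−2)/6)² = 0.111
te_Task 6 = (3 + 4·8 + 19)/6 = 54/6 = 9; σ²_Task 6 = ((19−3)/6)² = 7.111
te_Task 7 = (11 + 4·14 + 23)/6 = 90/6 = 15; σ²_Task 7 = ((23−11)/6)² = 4.000
te_Task 8 = (7 + 4·10 + 13)/6 = 60/6 = 10; σ²_Task 8 = ((13−7)/6)² = 1.000
te_Task 9 = (2 + 4·4 + 18)/6 = 36/6 = 6; σ²_Task 9 = ((18−2)/6)² = 7.111
te_Task 10 = (11 + 4·14 + 23)/6 = 90/6 = 15; σ²_Task 10 = ((23−11)/6)² = 4.000

Forward pass:
ES_Task 1 = 0; EF_Task 1 = 13
ES_Task 2 = 0; EF_Task 2 = 6
ES_Task 3 = 0; EF_Task 3 = 6
ES_Task 4 = 6; EF_Task 4 = 6+12 = 18
ES_Task 5 = max(EF_Task 1=13, EF_Task 3=6) = 13; EF_Task 5 = 13+3 = 16
ES_Task 6 = max(EF_Task 1=13, EF_Task 3=6) = 13; EF_Task 6 = 13+9 = 22
ES_Task 7 = 6; EF_Task 7 = 6+15 = 21
ES_Task 8 = 6; EF_Task 8 = 6+10 = 16
ES_Task 9 = 18; EF_Task 9 = 18+6 = 24
ES_Task 10 = max(EF_Task 5=16, EF_Task 6=22, EF_Task 7=21, EF_Task 8=16, EF_Task 9=24) = 24; EF_Task 10 = 24+15 = 39
Expected project duration μ = 39 days. Critical path: Task 2 → Task 4 → Task 9 → Task 10.

Variance along critical path = 5.444 + 1.778 + 7.111 + 4.000 = 18.333; σ = √18.333 = 4.282 days.
Z = (37 − 39) / 4.282 = -0.467
P(T ≤ 37) = Φ(-0.467) ≈ 0.320

0.320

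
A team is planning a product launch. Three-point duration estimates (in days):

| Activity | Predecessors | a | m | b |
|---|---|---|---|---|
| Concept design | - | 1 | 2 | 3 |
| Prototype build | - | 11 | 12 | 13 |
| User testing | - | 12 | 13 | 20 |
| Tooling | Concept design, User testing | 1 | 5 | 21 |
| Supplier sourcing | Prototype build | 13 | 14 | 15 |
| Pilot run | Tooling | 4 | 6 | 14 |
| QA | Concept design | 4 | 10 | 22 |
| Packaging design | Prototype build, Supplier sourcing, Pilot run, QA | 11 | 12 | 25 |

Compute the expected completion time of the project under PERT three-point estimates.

te_Concept design = (1 + 4·2 + 3)/6 = 12/6 = 2
te_Prototype build = (11 + 4·12 + 13)/6 = 72/6 = 12
te_User testing = (12 + 4·13 + 20)/6 = 84/6 = 14
te_Tooling = (1 + 4·5 + 21)/6 = 42/6 = 7
te_Supplier sourcing = (13 + 4·14 + 15)/6 = 84/6 = 14
te_Pilot run = (4 + 4·6 + 14)/6 = 42/6 = 7
te_QA = (4 + 4·10 + 22)/6 = 66/6 = 11
te_Packaging design = (11 + 4·12 + 25)/6 = 84/6 = 14

Forward pass:
ES_Concept design = 0; EF_Concept design = 2
ES_Prototype build = 0; EF_Prototype build = 12
ES_User testing = 0; EF_User testing = 14
ES_Tooling = max(EF_Concept design=2, EF_User testing=14) = 14; EF_Tooling = 14+7 = 21
ES_Supplier sourcing = 12; EF_Supplier sourcing = 12+14 = 26
ES_Pilot run = 21; EF_Pilot run = 21+7 = 28
ES_QA = 2; EF_QA = 2+11 = 13
ES_Packaging design = max(EF_Prototype build=12, EF_Supplier sourcing=26, EF_Pilot run=28, EF_QA=13) = 28; EF_Packaging design = 28+14 = 42
Expected project duration μ = 42 days. Critical path: User testing → Tooling → Pilot run → Packaging design.

42 days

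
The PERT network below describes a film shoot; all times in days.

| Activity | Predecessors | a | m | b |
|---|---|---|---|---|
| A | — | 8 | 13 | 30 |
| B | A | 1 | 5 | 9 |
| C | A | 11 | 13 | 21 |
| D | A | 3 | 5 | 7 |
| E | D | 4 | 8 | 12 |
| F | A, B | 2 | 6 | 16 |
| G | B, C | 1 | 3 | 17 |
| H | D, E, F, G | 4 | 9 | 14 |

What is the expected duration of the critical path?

te_A = (8 + 4·13 + 30)/6 = 90/6 = 15
te_B = (1 + 4·5 + 9)/6 = 30/6 = 5
te_C = (11 + 4·13 + 21)/6 = 84/6 = 14
te_D = (3 + 4·5 + 7)/6 = 30/6 = 5
te_E = (4 + 4·8 + 12)/6 = 48/6 = 8
te_F = (2 + 4·6 + 16)/6 = 42/6 = 7
te_G = (1 + 4·3 + 17)/6 = 30/6 = 5
te_H = (4 + 4·9 + 14)/6 = 54/6 = 9

Forward pass:
ES_A = 0; EF_A = 15
ES_B = 15; EF_B = 15+5 = 20
ES_C = 15; EF_C = 15+14 = 29
ES_D = 15; EF_D = 15+5 = 20
ES_E = 20; EF_E = 20+8 = 28
ES_F = max(EF_A=15, EF_B=20) = 20; EF_F = 20+7 = 27
ES_G = max(EF_B=20, EF_C=29) = 29; EF_G = 29+5 = 34
ES_H = max(EF_D=20, EF_E=28, EF_F=27, EF_G=34) = 34; EF_H = 34+9 = 43
Expected project duration μ = 43 days. Critical path: A → C → G → H.

43 days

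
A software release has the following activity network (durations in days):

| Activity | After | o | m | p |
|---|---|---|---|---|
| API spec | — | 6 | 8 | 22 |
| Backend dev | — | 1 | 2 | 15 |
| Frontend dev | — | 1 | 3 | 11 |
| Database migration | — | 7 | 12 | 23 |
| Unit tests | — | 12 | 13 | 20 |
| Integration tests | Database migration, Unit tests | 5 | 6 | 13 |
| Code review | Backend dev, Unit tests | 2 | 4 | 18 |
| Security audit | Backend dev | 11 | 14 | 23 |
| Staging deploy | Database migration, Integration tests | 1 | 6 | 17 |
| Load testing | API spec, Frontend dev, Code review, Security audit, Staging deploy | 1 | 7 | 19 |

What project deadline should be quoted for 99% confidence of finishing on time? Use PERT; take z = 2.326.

te_API spec = (6 + 4·8 + 22)/6 = 60/6 = 10; σ²_API spec = ((22−6)/6)² = 7.111
te_Backend dev = (1 + 4·2 + 15)/6 = 24/6 = 4; σ²_Backend dev = ((15−1)/6)² = 5.444
te_Frontend dev = (1 + 4·3 + 11)/6 = 24/6 = 4; σ²_Frontend dev = ((11−1)/6)² = 2.778
te_Database migration = (7 + 4·12 + 23)/6 = 78/6 = 13; σ²_Database migration = ((23−7)/6)² = 7.111
te_Unit tests = (12 + 4·13 + 20)/6 = 84/6 = 14; σ²_Unit tests = ((20−12)/6)² = 1.778
te_Integration tests = (5 + 4·6 + 13)/6 = 42/6 = 7; σ²_Integration tests = ((13−5)/6)² = 1.778
te_Code review = (2 + 4·4 + 18)/6 = 36/6 = 6; σ²_Code review = ((18−2)/6)² = 7.111
te_Security audit = (11 + 4·14 + 23)/6 = 90/6 = 15; σ²_Security audit = ((23−11)/6)² = 4.000
te_Staging deploy = (1 + 4·6 + 17)/6 = 42/6 = 7; σ²_Staging deploy = ((17−1)/6)² = 7.111
te_Load testing = (1 + 4·7 + 19)/6 = 48/6 = 8; σ²_Load testing = ((19−1)/6)² = 9.000

Forward pass:
ES_API spec = 0; EF_API spec = 10
ES_Backend dev = 0; EF_Backend dev = 4
ES_Frontend dev = 0; EF_Frontend dev = 4
ES_Database migration = 0; EF_Database migration = 13
ES_Unit tests = 0; EF_Unit tests = 14
ES_Integration tests = max(EF_Database migration=13, EF_Unit tests=14) = 14; EF_Integration tests = 14+7 = 21
ES_Code review = max(EF_Backend dev=4, EF_Unit tests=14) = 14; EF_Code review = 14+6 = 20
ES_Security audit = 4; EF_Security audit = 4+15 = 19
ES_Staging deploy = max(EF_Database migration=13, EF_Integration tests=21) = 21; EF_Staging deploy = 21+7 = 28
ES_Load testing = max(EF_API spec=10, EF_Frontend dev=4, EF_Code review=20, EF_Security audit=19, EF_Staging deploy=28) = 28; EF_Load testing = 28+8 = 36
Expected project duration μ = 36 days. Critical path: Unit tests → Integration tests → Staging deploy → Load testing.

Variance along critical path = 1.778 + 1.778 + 7.111 + 9.000 = 19.667; σ = 4.435 days.
D = μ + z·σ = 36 + 2.326·4.435 = 46.3 days

46.3 days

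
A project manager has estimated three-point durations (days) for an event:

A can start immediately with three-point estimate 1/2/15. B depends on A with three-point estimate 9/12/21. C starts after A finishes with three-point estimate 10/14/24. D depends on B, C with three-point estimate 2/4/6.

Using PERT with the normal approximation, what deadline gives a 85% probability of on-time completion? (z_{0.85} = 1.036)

26.5 days

te_A = (1 + 4·2 + 15)/6 = 24/6 = 4; σ²_A = ((15−1)/6)² = 5.444
te_B = (9 + 4·12 + 21)/6 = 78/6 = 13; σ²_B = ((21−9)/6)² = 4.000
te_C = (10 + 4·14 + 24)/6 = 90/6 = 15; σ²_C = ((24−10)/6)² = 5.444
te_D = (2 + 4·4 + 6)/6 = 24/6 = 4; σ²_D = ((6−2)/6)² = 0.444

Forward pass:
ES_A = 0; EF_A = 4
ES_B = 4; EF_B = 4+13 = 17
ES_C = 4; EF_C = 4+15 = 19
ES_D = max(EF_B=17, EF_C=19) = 19; EF_D = 19+4 = 23
Expected project duration μ = 23 days. Critical path: A → C → D.

Variance along critical path = 5.444 + 5.444 + 0.444 = 11.333; σ = 3.367 days.
D = μ + z·σ = 23 + 1.036·3.367 = 26.5 days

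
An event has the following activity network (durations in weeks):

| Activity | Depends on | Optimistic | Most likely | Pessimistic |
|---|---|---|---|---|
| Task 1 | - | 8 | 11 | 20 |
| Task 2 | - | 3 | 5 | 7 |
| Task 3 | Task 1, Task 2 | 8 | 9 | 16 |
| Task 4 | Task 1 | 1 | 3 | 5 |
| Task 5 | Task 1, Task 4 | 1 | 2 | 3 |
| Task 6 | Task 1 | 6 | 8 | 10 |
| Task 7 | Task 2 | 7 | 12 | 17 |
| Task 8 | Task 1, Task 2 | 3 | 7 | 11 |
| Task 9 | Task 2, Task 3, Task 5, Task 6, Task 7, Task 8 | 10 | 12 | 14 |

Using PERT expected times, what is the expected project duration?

34 weeks

te_Task 1 = (8 + 4·11 + 20)/6 = 72/6 = 12
te_Task 2 = (3 + 4·5 + 7)/6 = 30/6 = 5
te_Task 3 = (8 + 4·9 + 16)/6 = 60/6 = 10
te_Task 4 = (1 + 4·3 + 5)/6 = 18/6 = 3
te_Task 5 = (1 + 4·2 + 3)/6 = 12/6 = 2
te_Task 6 = (6 + 4·8 + 10)/6 = 48/6 = 8
te_Task 7 = (7 + 4·12 + 17)/6 = 72/6 = 12
te_Task 8 = (3 + 4·7 + 11)/6 = 42/6 = 7
te_Task 9 = (10 + 4·12 + 14)/6 = 72/6 = 12

Forward pass:
ES_Task 1 = 0; EF_Task 1 = 12
ES_Task 2 = 0; EF_Task 2 = 5
ES_Task 3 = max(EF_Task 1=12, EF_Task 2=5) = 12; EF_Task 3 = 12+10 = 22
ES_Task 4 = 12; EF_Task 4 = 12+3 = 15
ES_Task 5 = max(EF_Task 1=12, EF_Task 4=15) = 15; EF_Task 5 = 15+2 = 17
ES_Task 6 = 12; EF_Task 6 = 12+8 = 20
ES_Task 7 = 5; EF_Task 7 = 5+12 = 17
ES_Task 8 = max(EF_Task 1=12, EF_Task 2=5) = 12; EF_Task 8 = 12+7 = 19
ES_Task 9 = max(EF_Task 2=5, EF_Task 3=22, EF_Task 5=17, EF_Task 6=20, EF_Task 7=17, EF_Task 8=19) = 22; EF_Task 9 = 22+12 = 34
Expected project duration μ = 34 weeks. Critical path: Task 1 → Task 3 → Task 9.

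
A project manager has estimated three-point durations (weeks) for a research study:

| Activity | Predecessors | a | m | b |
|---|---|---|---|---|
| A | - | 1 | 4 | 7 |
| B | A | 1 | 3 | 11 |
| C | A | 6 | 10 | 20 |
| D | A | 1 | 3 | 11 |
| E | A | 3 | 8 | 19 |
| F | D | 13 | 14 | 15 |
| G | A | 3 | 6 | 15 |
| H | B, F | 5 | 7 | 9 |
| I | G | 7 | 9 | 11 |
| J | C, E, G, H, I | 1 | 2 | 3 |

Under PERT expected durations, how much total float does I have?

te_A = (1 + 4·4 + 7)/6 = 24/6 = 4
te_B = (1 + 4·3 + 11)/6 = 24/6 = 4
te_C = (6 + 4·10 + 20)/6 = 66/6 = 11
te_D = (1 + 4·3 + 11)/6 = 24/6 = 4
te_E = (3 + 4·8 + 19)/6 = 54/6 = 9
te_F = (13 + 4·14 + 15)/6 = 84/6 = 14
te_G = (3 + 4·6 + 15)/6 = 42/6 = 7
te_H = (5 + 4·7 + 9)/6 = 42/6 = 7
te_I = (7 + 4·9 + 11)/6 = 54/6 = 9
te_J = (1 + 4·2 + 3)/6 = 12/6 = 2

Forward pass:
ES_A = 0; EF_A = 4
ES_B = 4; EF_B = 4+4 = 8
ES_C = 4; EF_C = 4+11 = 15
ES_D = 4; EF_D = 4+4 = 8
ES_E = 4; EF_E = 4+9 = 13
ES_F = 8; EF_F = 8+14 = 22
ES_G = 4; EF_G = 4+7 = 11
ES_H = max(EF_B=8, EF_F=22) = 22; EF_H = 22+7 = 29
ES_I = 11; EF_I = 11+9 = 20
ES_J = max(EF_C=15, EF_E=13, EF_G=11, EF_H=29, EF_I=20) = 29; EF_J = 29+2 = 31
Expected project duration μ = 31 weeks. Critical path: A → D → F → H → J.

Backward pass:
LF_J = 31; LS_J = 31−2 = 29
LF_I = LS_J = 29; LS_I = 29−9 = 20
LF_H = LS_J = 29; LS_H = 29−7 = 22
LF_G = min(LS_I=20, LS_J=29) = 20; LS_G = 20−7 = 13
LF_F = LS_H = 22; LS_F = 22−14 = 8
LF_E = LS_J = 29; LS_E = 29−9 = 20
LF_D = LS_F = 8; LS_D = 8−4 = 4
LF_C = LS_J = 29; LS_C = 29−11 = 18
LF_B = LS_H = 22; LS_B = 22−4 = 18
LF_A = min(LS_B=18, LS_C=18, LS_D=4, LS_E=20, LS_G=13) = 4; LS_A = 4−4 = 0
Slack_I = LS_I − ES_I = 20 − 11 = 9

9 weeks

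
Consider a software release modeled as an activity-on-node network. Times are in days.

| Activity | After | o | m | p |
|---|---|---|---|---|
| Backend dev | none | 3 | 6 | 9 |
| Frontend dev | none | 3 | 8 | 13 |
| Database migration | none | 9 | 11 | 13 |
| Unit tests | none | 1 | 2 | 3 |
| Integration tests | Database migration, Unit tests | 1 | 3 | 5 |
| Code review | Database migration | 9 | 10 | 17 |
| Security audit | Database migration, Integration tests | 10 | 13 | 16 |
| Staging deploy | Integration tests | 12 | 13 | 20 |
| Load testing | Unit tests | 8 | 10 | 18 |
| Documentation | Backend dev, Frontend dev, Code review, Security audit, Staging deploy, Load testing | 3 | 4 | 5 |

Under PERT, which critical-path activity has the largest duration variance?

te_Backend dev = (3 + 4·6 + 9)/6 = 36/6 = 6; σ²_Backend dev = ((9−3)/6)² = 1.000
te_Frontend dev = (3 + 4·8 + 13)/6 = 48/6 = 8; σ²_Frontend dev = ((13−3)/6)² = 2.778
te_Database migration = (9 + 4·11 + 13)/6 = 66/6 = 11; σ²_Database migration = ((13−9)/6)² = 0.444
te_Unit tests = (1 + 4·2 + 3)/6 = 12/6 = 2; σ²_Unit tests = ((3−1)/6)² = 0.111
te_Integration tests = (1 + 4·3 + 5)/6 = 18/6 = 3; σ²_Integration tests = ((5−1)/6)² = 0.444
te_Code review = (9 + 4·10 + 17)/6 = 66/6 = 11; σ²_Code review = ((17−9)/6)² = 1.778
te_Security audit = (10 + 4·13 + 16)/6 = 78/6 = 13; σ²_Security audit = ((16−10)/6)² = 1.000
te_Staging deploy = (12 + 4·13 + 20)/6 = 84/6 = 14; σ²_Staging deploy = ((20−12)/6)² = 1.778
te_Load testing = (8 + 4·10 + 18)/6 = 66/6 = 11; σ²_Load testing = ((18−8)/6)² = 2.778
te_Documentation = (3 + 4·4 + 5)/6 = 24/6 = 4; σ²_Documentation = ((5−3)/6)² = 0.111

Forward pass:
ES_Backend dev = 0; EF_Backend dev = 6
ES_Frontend dev = 0; EF_Frontend dev = 8
ES_Database migration = 0; EF_Database migration = 11
ES_Unit tests = 0; EF_Unit tests = 2
ES_Integration tests = max(EF_Database migration=11, EF_Unit tests=2) = 11; EF_Integration tests = 11+3 = 14
ES_Code review = 11; EF_Code review = 11+11 = 22
ES_Security audit = max(EF_Database migration=11, EF_Integration tests=14) = 14; EF_Security audit = 14+13 = 27
ES_Staging deploy = 14; EF_Staging deploy = 14+14 = 28
ES_Load testing = 2; EF_Load testing = 2+11 = 13
ES_Documentation = max(EF_Backend dev=6, EF_Frontend dev=8, EF_Code review=22, EF_Security audit=27, EF_Staging deploy=28, EF_Load testing=13) = 28; EF_Documentation = 28+4 = 32
Expected project duration μ = 32 days. Critical path: Database migration → Integration tests → Staging deploy → Documentation.

Variances on critical path: σ²_Database migration=0.444, σ²_Integration tests=0.444, σ²_Staging deploy=1.778, σ²_Documentation=0.111.
Largest is σ²_Staging deploy = 1.778.

Staging deploy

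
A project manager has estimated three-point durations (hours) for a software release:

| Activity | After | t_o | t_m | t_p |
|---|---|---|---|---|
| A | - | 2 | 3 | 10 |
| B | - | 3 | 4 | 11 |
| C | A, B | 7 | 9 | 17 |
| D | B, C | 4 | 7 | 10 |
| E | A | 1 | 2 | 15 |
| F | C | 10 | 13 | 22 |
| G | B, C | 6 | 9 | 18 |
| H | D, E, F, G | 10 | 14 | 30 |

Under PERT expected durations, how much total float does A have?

te_A = (2 + 4·3 + 10)/6 = 24/6 = 4
te_B = (3 + 4·4 + 11)/6 = 30/6 = 5
te_C = (7 + 4·9 + 17)/6 = 60/6 = 10
te_D = (4 + 4·7 + 10)/6 = 42/6 = 7
te_E = (1 + 4·2 + 15)/6 = 24/6 = 4
te_F = (10 + 4·13 + 22)/6 = 84/6 = 14
te_G = (6 + 4·9 + 18)/6 = 60/6 = 10
te_H = (10 + 4·14 + 30)/6 = 96/6 = 16

Forward pass:
ES_A = 0; EF_A = 4
ES_B = 0; EF_B = 5
ES_C = max(EF_A=4, EF_B=5) = 5; EF_C = 5+10 = 15
ES_D = max(EF_B=5, EF_C=15) = 15; EF_D = 15+7 = 22
ES_E = 4; EF_E = 4+4 = 8
ES_F = 15; EF_F = 15+14 = 29
ES_G = max(EF_B=5, EF_C=15) = 15; EF_G = 15+10 = 25
ES_H = max(EF_D=22, EF_E=8, EF_F=29, EF_G=25) = 29; EF_H = 29+16 = 45
Expected project duration μ = 45 hours. Critical path: B → C → F → H.

Backward pass:
LF_H = 45; LS_H = 45−16 = 29
LF_G = LS_H = 29; LS_G = 29−10 = 19
LF_F = LS_H = 29; LS_F = 29−14 = 15
LF_E = LS_H = 29; LS_E = 29−4 = 25
LF_D = LS_H = 29; LS_D = 29−7 = 22
LF_C = min(LS_D=22, LS_F=15, LS_G=19) = 15; LS_C = 15−10 = 5
LF_B = min(LS_C=5, LS_D=22, LS_G=19) = 5; LS_B = 5−5 = 0
LF_A = min(LS_C=5, LS_E=25) = 5; LS_A = 5−4 = 1
Slack_A = LS_A − ES_A = 1 − 0 = 1

1 hours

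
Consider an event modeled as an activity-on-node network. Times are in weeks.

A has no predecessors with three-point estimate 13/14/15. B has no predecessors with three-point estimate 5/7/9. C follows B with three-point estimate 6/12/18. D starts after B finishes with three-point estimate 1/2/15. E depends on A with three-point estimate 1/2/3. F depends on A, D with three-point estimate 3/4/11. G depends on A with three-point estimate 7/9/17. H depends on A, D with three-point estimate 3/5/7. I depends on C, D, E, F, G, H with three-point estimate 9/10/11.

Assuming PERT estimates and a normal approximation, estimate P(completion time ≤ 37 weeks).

0.958

te_A = (13 + 4·14 + 15)/6 = 84/6 = 14; σ²_A = ((15−13)/6)² = 0.111
te_B = (5 + 4·7 + 9)/6 = 42/6 = 7; σ²_B = ((9−5)/6)² = 0.444
te_C = (6 + 4·12 + 18)/6 = 72/6 = 12; σ²_C = ((18−6)/6)² = 4.000
te_D = (1 + 4·2 + 15)/6 = 24/6 = 4; σ²_D = ((15−1)/6)² = 5.444
te_E = (1 + 4·2 + 3)/6 = 12/6 = 2; σ²_E = ((3−1)/6)² = 0.111
te_F = (3 + 4·4 + 11)/6 = 30/6 = 5; σ²_F = ((11−3)/6)² = 1.778
te_G = (7 + 4·9 + 17)/6 = 60/6 = 10; σ²_G = ((17−7)/6)² = 2.778
te_H = (3 + 4·5 + 7)/6 = 30/6 = 5; σ²_H = ((7−3)/6)² = 0.444
te_I = (9 + 4·10 + 11)/6 = 60/6 = 10; σ²_I = ((11−9)/6)² = 0.111

Forward pass:
ES_A = 0; EF_A = 14
ES_B = 0; EF_B = 7
ES_C = 7; EF_C = 7+12 = 19
ES_D = 7; EF_D = 7+4 = 11
ES_E = 14; EF_E = 14+2 = 16
ES_F = max(EF_A=14, EF_D=11) = 14; EF_F = 14+5 = 19
ES_G = 14; EF_G = 14+10 = 24
ES_H = max(EF_A=14, EF_D=11) = 14; EF_H = 14+5 = 19
ES_I = max(EF_C=19, EF_D=11, EF_E=16, EF_F=19, EF_G=24, EF_H=19) = 24; EF_I = 24+10 = 34
Expected project duration μ = 34 weeks. Critical path: A → G → I.

Variance along critical path = 0.111 + 2.778 + 0.111 = 3.000; σ = √3.000 = 1.732 weeks.
Z = (37 − 34) / 1.732 = 1.732
P(T ≤ 37) = Φ(1.732) ≈ 0.958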